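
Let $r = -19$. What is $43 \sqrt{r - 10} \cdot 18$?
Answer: $774 i \sqrt{29} \approx 4168.1 i$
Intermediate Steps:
$43 \sqrt{r - 10} \cdot 18 = 43 \sqrt{-19 - 10} \cdot 18 = 43 \sqrt{-29} \cdot 18 = 43 i \sqrt{29} \cdot 18 = 774 i \sqrt{29}$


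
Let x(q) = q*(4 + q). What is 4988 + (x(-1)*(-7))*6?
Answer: 5114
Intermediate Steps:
4988 + (x(-1)*(-7))*6 = 4988 + (-(4 - 1)*(-7))*6 = 4988 + (-1*3*(-7))*6 = 4988 - 3*(-7)*6 = 4988 + 21*6 = 4988 + 126 = 5114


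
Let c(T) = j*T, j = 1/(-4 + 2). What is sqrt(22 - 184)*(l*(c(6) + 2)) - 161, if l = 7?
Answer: -161 - 63*I*sqrt(2) ≈ -161.0 - 89.095*I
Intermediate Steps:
j = -1/2 (j = 1/(-2) = -1/2 ≈ -0.50000)
c(T) = -T/2
sqrt(22 - 184)*(l*(c(6) + 2)) - 161 = sqrt(22 - 184)*(7*(-1/2*6 + 2)) - 161 = sqrt(-162)*(7*(-3 + 2)) - 161 = (9*I*sqrt(2))*(7*(-1)) - 161 = (9*I*sqrt(2))*(-7) - 161 = -63*I*sqrt(2) - 161 = -161 - 63*I*sqrt(2)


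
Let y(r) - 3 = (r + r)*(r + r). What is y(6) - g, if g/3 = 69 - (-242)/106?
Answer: -3543/53 ≈ -66.849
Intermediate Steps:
g = 11334/53 (g = 3*(69 - (-242)/106) = 3*(69 - 1*(-121/53)) = 3*(69 + 121/53) = 3*(3778/53) = 11334/53 ≈ 213.85)
y(r) = 3 + 4*r² (y(r) = 3 + (r + r)*(r + r) = 3 + (2*r)*(2*r) = 3 + 4*r²)
y(6) - g = (3 + 4*6²) - 1*11334/53 = (3 + 4*36) - 11334/53 = (3 + 144) - 11334/53 = 147 - 11334/53 = -3543/53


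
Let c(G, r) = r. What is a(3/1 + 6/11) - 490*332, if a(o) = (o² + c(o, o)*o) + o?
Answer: -19680809/121 ≈ -1.6265e+5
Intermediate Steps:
a(o) = o + 2*o² (a(o) = (o² + o*o) + o = (o² + o²) + o = 2*o² + o = o + 2*o²)
a(3/1 + 6/11) - 490*332 = (3/1 + 6/11)*(1 + 2*(3/1 + 6/11)) - 490*332 = (3*1 + 6*(1/11))*(1 + 2*(3*1 + 6*(1/11))) - 162680 = (3 + 6/11)*(1 + 2*(3 + 6/11)) - 162680 = 39*(1 + 2*(39/11))/11 - 162680 = 39*(1 + 78/11)/11 - 162680 = (39/11)*(89/11) - 162680 = 3471/121 - 162680 = -19680809/121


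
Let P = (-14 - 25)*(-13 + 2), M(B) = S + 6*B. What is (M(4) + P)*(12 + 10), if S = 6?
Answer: 10098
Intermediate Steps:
M(B) = 6 + 6*B
P = 429 (P = -39*(-11) = 429)
(M(4) + P)*(12 + 10) = ((6 + 6*4) + 429)*(12 + 10) = ((6 + 24) + 429)*22 = (30 + 429)*22 = 459*22 = 10098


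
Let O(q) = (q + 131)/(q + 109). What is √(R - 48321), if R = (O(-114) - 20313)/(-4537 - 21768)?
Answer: I*√33435327698123/26305 ≈ 219.82*I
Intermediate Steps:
O(q) = (131 + q)/(109 + q)
R = 101582/131525 (R = ((131 - 114)/(109 - 114) - 20313)/(-4537 - 21768) = (17/(-5) - 20313)/(-26305) = (-⅕*17 - 20313)*(-1/26305) = (-17/5 - 20313)*(-1/26305) = -101582/5*(-1/26305) = 101582/131525 ≈ 0.77234)
√(R - 48321) = √(101582/131525 - 48321) = √(-6355317943/131525) = I*√33435327698123/26305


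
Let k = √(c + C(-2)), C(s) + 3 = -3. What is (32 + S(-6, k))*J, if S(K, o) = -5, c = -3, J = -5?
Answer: -135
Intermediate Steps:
C(s) = -6 (C(s) = -3 - 3 = -6)
k = 3*I (k = √(-3 - 6) = √(-9) = 3*I ≈ 3.0*I)
(32 + S(-6, k))*J = (32 - 5)*(-5) = 27*(-5) = -135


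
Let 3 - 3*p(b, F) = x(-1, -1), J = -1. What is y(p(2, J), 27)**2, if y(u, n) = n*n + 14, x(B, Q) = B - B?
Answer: 552049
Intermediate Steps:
x(B, Q) = 0
p(b, F) = 1 (p(b, F) = 1 - 1/3*0 = 1 + 0 = 1)
y(u, n) = 14 + n**2 (y(u, n) = n**2 + 14 = 14 + n**2)
y(p(2, J), 27)**2 = (14 + 27**2)**2 = (14 + 729)**2 = 743**2 = 552049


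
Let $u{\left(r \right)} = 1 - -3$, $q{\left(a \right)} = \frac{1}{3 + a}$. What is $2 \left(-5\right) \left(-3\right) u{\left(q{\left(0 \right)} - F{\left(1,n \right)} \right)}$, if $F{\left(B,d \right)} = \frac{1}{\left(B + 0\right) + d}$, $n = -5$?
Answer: $120$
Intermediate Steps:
$F{\left(B,d \right)} = \frac{1}{B + d}$
$u{\left(r \right)} = 4$ ($u{\left(r \right)} = 1 + 3 = 4$)
$2 \left(-5\right) \left(-3\right) u{\left(q{\left(0 \right)} - F{\left(1,n \right)} \right)} = 2 \left(-5\right) \left(-3\right) 4 = \left(-10\right) \left(-3\right) 4 = 30 \cdot 4 = 120$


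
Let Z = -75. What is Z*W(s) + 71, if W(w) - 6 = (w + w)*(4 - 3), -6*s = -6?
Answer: -529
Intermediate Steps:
s = 1 (s = -1/6*(-6) = 1)
W(w) = 6 + 2*w (W(w) = 6 + (w + w)*(4 - 3) = 6 + (2*w)*1 = 6 + 2*w)
Z*W(s) + 71 = -75*(6 + 2*1) + 71 = -75*(6 + 2) + 71 = -75*8 + 71 = -600 + 71 = -529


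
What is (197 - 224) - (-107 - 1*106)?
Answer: 186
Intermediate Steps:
(197 - 224) - (-107 - 1*106) = -27 - (-107 - 106) = -27 - 1*(-213) = -27 + 213 = 186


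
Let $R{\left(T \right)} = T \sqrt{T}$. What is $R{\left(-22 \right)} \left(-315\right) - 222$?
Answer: $-222 + 6930 i \sqrt{22} \approx -222.0 + 32505.0 i$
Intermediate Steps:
$R{\left(T \right)} = T^{\frac{3}{2}}$
$R{\left(-22 \right)} \left(-315\right) - 222 = \left(-22\right)^{\frac{3}{2}} \left(-315\right) - 222 = - 22 i \sqrt{22} \left(-315\right) - 222 = 6930 i \sqrt{22} - 222 = -222 + 6930 i \sqrt{22}$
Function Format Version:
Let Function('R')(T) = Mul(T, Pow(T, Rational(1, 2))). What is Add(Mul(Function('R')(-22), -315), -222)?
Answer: Add(-222, Mul(6930, I, Pow(22, Rational(1, 2)))) ≈ Add(-222.00, Mul(32505., I))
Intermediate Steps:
Function('R')(T) = Pow(T, Rational(3, 2))
Add(Mul(Function('R')(-22), -315), -222) = Add(Mul(Pow(-22, Rational(3, 2)), -315), -222) = Add(Mul(Mul(-22, I, Pow(22, Rational(1, 2))), -315), -222) = Add(Mul(6930, I, Pow(22, Rational(1, 2))), -222) = Add(-222, Mul(6930, I, Pow(22, Rational(1, 2))))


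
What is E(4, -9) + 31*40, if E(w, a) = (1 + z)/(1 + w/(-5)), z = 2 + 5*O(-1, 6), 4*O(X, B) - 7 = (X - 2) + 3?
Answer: 5195/4 ≈ 1298.8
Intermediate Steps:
O(X, B) = 2 + X/4 (O(X, B) = 7/4 + ((X - 2) + 3)/4 = 7/4 + ((-2 + X) + 3)/4 = 7/4 + (1 + X)/4 = 7/4 + (¼ + X/4) = 2 + X/4)
z = 43/4 (z = 2 + 5*(2 + (¼)*(-1)) = 2 + 5*(2 - ¼) = 2 + 5*(7/4) = 2 + 35/4 = 43/4 ≈ 10.750)
E(w, a) = 47/(4*(1 - w/5)) (E(w, a) = (1 + 43/4)/(1 + w/(-5)) = 47/(4*(1 + w*(-⅕))) = 47/(4*(1 - w/5)))
E(4, -9) + 31*40 = -235/(-20 + 4*4) + 31*40 = -235/(-20 + 16) + 1240 = -235/(-4) + 1240 = -235*(-¼) + 1240 = 235/4 + 1240 = 5195/4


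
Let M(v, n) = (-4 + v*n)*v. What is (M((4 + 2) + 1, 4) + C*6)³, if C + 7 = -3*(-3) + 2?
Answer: 7077888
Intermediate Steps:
M(v, n) = v*(-4 + n*v) (M(v, n) = (-4 + n*v)*v = v*(-4 + n*v))
C = 4 (C = -7 + (-3*(-3) + 2) = -7 + (9 + 2) = -7 + 11 = 4)
(M((4 + 2) + 1, 4) + C*6)³ = (((4 + 2) + 1)*(-4 + 4*((4 + 2) + 1)) + 4*6)³ = ((6 + 1)*(-4 + 4*(6 + 1)) + 24)³ = (7*(-4 + 4*7) + 24)³ = (7*(-4 + 28) + 24)³ = (7*24 + 24)³ = (168 + 24)³ = 192³ = 7077888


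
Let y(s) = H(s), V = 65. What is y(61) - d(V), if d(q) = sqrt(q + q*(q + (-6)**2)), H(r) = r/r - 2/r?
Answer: 59/61 - sqrt(6630) ≈ -80.458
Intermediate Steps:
H(r) = 1 - 2/r
y(s) = (-2 + s)/s
d(q) = sqrt(q + q*(36 + q)) (d(q) = sqrt(q + q*(q + 36)) = sqrt(q + q*(36 + q)))
y(61) - d(V) = (-2 + 61)/61 - sqrt(65*(37 + 65)) = (1/61)*59 - sqrt(65*102) = 59/61 - sqrt(6630)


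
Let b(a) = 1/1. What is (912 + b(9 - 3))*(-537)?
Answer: -490281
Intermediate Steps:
b(a) = 1
(912 + b(9 - 3))*(-537) = (912 + 1)*(-537) = 913*(-537) = -490281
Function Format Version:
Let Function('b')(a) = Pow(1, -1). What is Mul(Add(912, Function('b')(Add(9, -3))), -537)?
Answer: -490281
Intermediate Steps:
Function('b')(a) = 1
Mul(Add(912, Function('b')(Add(9, -3))), -537) = Mul(Add(912, 1), -537) = Mul(913, -537) = -490281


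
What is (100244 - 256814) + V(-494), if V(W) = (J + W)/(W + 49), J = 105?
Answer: -69673261/445 ≈ -1.5657e+5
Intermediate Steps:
V(W) = (105 + W)/(49 + W) (V(W) = (105 + W)/(W + 49) = (105 + W)/(49 + W))
(100244 - 256814) + V(-494) = (100244 - 256814) + (105 - 494)/(49 - 494) = -156570 - 389/(-445) = -156570 - 1/445*(-389) = -156570 + 389/445 = -69673261/445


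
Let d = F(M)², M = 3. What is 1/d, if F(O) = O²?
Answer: 1/81 ≈ 0.012346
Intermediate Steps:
d = 81 (d = (3²)² = 9² = 81)
1/d = 1/81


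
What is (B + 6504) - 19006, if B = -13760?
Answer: -26262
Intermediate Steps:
(B + 6504) - 19006 = (-13760 + 6504) - 19006 = -7256 - 19006 = -26262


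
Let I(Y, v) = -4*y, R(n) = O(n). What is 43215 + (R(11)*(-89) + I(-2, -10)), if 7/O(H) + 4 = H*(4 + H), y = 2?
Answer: 993672/23 ≈ 43203.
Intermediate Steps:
O(H) = 7/(-4 + H*(4 + H))
R(n) = 7/(-4 + n**2 + 4*n)
I(Y, v) = -8 (I(Y, v) = -4*2 = -8)
43215 + (R(11)*(-89) + I(-2, -10)) = 43215 + ((7/(-4 + 11**2 + 4*11))*(-89) - 8) = 43215 + ((7/(-4 + 121 + 44))*(-89) - 8) = 43215 + ((7/161)*(-89) - 8) = 43215 + ((7*(1/161))*(-89) - 8) = 43215 + ((1/23)*(-89) - 8) = 43215 + (-89/23 - 8) = 43215 - 273/23 = 993672/23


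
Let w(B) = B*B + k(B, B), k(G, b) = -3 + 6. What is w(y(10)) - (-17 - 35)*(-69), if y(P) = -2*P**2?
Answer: 36415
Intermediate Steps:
k(G, b) = 3
w(B) = 3 + B**2 (w(B) = B*B + 3 = B**2 + 3 = 3 + B**2)
w(y(10)) - (-17 - 35)*(-69) = (3 + (-2*10**2)**2) - (-17 - 35)*(-69) = (3 + (-2*100)**2) - (-52)*(-69) = (3 + (-200)**2) - 1*3588 = (3 + 40000) - 3588 = 40003 - 3588 = 36415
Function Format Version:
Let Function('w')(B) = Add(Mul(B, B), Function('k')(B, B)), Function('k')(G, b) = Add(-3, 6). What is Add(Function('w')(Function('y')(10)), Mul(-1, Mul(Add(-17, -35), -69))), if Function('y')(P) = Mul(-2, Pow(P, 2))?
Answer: 36415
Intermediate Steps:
Function('k')(G, b) = 3
Function('w')(B) = Add(3, Pow(B, 2)) (Function('w')(B) = Add(Mul(B, B), 3) = Add(Pow(B, 2), 3) = Add(3, Pow(B, 2)))
Add(Function('w')(Function('y')(10)), Mul(-1, Mul(Add(-17, -35), -69))) = Add(Add(3, Pow(Mul(-2, Pow(10, 2)), 2)), Mul(-1, Mul(Add(-17, -35), -69))) = Add(Add(3, Pow(Mul(-2, 100), 2)), Mul(-1, Mul(-52, -69))) = Add(Add(3, Pow(-200, 2)), Mul(-1, 3588)) = Add(Add(3, 40000), -3588) = Add(40003, -3588) = 36415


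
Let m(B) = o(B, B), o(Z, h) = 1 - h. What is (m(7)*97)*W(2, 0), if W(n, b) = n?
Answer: -1164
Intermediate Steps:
m(B) = 1 - B
(m(7)*97)*W(2, 0) = ((1 - 1*7)*97)*2 = ((1 - 7)*97)*2 = -6*97*2 = -582*2 = -1164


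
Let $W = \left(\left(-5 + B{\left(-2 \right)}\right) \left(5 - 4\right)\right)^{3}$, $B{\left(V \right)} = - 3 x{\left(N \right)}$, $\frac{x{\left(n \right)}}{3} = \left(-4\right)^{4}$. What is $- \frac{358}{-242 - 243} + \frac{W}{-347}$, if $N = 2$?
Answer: $\frac{5970539094291}{168295} \approx 3.5477 \cdot 10^{7}$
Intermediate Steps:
$x{\left(n \right)} = 768$ ($x{\left(n \right)} = 3 \left(-4\right)^{4} = 3 \cdot 256 = 768$)
$B{\left(V \right)} = -2304$ ($B{\left(V \right)} = \left(-3\right) 768 = -2304$)
$W = -12310389629$ ($W = \left(\left(-5 - 2304\right) \left(5 - 4\right)\right)^{3} = \left(\left(-2309\right) 1\right)^{3} = \left(-2309\right)^{3} = -12310389629$)
$- \frac{358}{-242 - 243} + \frac{W}{-347} = - \frac{358}{-242 - 243} - \frac{12310389629}{-347} = - \frac{358}{-485} - - \frac{12310389629}{347} = \left(-358\right) \left(- \frac{1}{485}\right) + \frac{12310389629}{347} = \frac{358}{485} + \frac{12310389629}{347} = \frac{5970539094291}{168295}$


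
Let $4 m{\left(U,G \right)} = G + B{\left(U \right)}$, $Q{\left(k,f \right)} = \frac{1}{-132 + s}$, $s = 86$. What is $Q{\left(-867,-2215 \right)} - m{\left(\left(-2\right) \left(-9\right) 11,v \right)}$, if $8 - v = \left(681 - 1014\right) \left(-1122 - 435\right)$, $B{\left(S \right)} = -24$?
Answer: $\frac{11925429}{92} \approx 1.2962 \cdot 10^{5}$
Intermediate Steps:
$Q{\left(k,f \right)} = - \frac{1}{46}$ ($Q{\left(k,f \right)} = \frac{1}{-132 + 86} = \frac{1}{-46} = - \frac{1}{46}$)
$v = -518473$ ($v = 8 - \left(681 - 1014\right) \left(-1122 - 435\right) = 8 - \left(-333\right) \left(-1557\right) = 8 - 518481 = -518473$)
$m{\left(U,G \right)} = -6 + \frac{G}{4}$ ($m{\left(U,G \right)} = \frac{G - 24}{4} = \frac{-24 + G}{4} = -6 + \frac{G}{4}$)
$Q{\left(-867,-2215 \right)} - m{\left(\left(-2\right) \left(-9\right) 11,v \right)} = - \frac{1}{46} - \left(-6 + \frac{1}{4} \left(-518473\right)\right) = - \frac{1}{46} - \left(-6 - \frac{518473}{4}\right) = - \frac{1}{46} - - \frac{518497}{4} = - \frac{1}{46} + \frac{518497}{4} = \frac{11925429}{92}$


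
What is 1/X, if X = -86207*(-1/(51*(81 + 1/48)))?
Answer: 3889/81136 ≈ 0.047932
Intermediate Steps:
X = 81136/3889 (X = -86207*(-1/(51*(81 + 1/48))) = -86207/((-51*3889/48)) = -86207/(-66113/16) = -86207*(-16/66113) = 81136/3889 ≈ 20.863)
1/X = 1/(81136/3889) = 3889/81136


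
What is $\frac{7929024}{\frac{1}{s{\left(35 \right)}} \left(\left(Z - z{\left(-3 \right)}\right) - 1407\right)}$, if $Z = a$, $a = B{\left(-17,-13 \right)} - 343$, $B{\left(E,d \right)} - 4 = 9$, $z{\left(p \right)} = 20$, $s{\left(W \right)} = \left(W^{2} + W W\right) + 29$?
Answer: $- \frac{19656050496}{1757} \approx -1.1187 \cdot 10^{7}$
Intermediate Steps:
$s{\left(W \right)} = 29 + 2 W^{2}$ ($s{\left(W \right)} = \left(W^{2} + W^{2}\right) + 29 = 2 W^{2} + 29 = 29 + 2 W^{2}$)
$B{\left(E,d \right)} = 13$ ($B{\left(E,d \right)} = 4 + 9 = 13$)
$a = -330$ ($a = 13 - 343 = -330$)
$Z = -330$
$\frac{7929024}{\frac{1}{s{\left(35 \right)}} \left(\left(Z - z{\left(-3 \right)}\right) - 1407\right)} = \frac{7929024}{\frac{1}{29 + 2 \cdot 35^{2}} \left(\left(-330 - 20\right) - 1407\right)} = \frac{7929024}{\frac{1}{29 + 2 \cdot 1225} \left(\left(-330 - 20\right) - 1407\right)} = \frac{7929024}{\frac{1}{29 + 2450} \left(-350 - 1407\right)} = \frac{7929024}{\frac{1}{2479} \left(-1757\right)} = \frac{7929024}{- \frac{1757}{2479}} = 7929024 \left(- \frac{2479}{1757}\right) = - \frac{19656050496}{1757}$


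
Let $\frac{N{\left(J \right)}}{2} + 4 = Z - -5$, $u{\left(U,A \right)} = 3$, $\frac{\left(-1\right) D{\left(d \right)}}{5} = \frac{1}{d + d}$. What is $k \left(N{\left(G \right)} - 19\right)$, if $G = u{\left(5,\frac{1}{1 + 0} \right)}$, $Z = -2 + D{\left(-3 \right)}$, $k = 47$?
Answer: $- \frac{2726}{3} \approx -908.67$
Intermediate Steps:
$D{\left(d \right)} = - \frac{5}{2 d}$ ($D{\left(d \right)} = - \frac{5}{d + d} = - \frac{5}{2 d}$)
$Z = - \frac{7}{6}$ ($Z = -2 - \frac{5}{2 \left(-3\right)} = -2 - - \frac{5}{6} = -2 + \frac{5}{6} = - \frac{7}{6} \approx -1.1667$)
$G = 3$
$N{\left(J \right)} = - \frac{1}{3}$ ($N{\left(J \right)} = -8 + 2 \left(- \frac{7}{6} - -5\right) = -8 + 2 \left(- \frac{7}{6} + 5\right) = -8 + 2 \cdot \frac{23}{6} = -8 + \frac{23}{3} = - \frac{1}{3}$)
$k \left(N{\left(G \right)} - 19\right) = 47 \left(- \frac{1}{3} - 19\right) = 47 \left(- \frac{58}{3}\right) = - \frac{2726}{3}$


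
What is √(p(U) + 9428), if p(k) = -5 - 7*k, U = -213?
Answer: √10914 ≈ 104.47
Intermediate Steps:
√(p(U) + 9428) = √((-5 - 7*(-213)) + 9428) = √((-5 + 1491) + 9428) = √(1486 + 9428) = √10914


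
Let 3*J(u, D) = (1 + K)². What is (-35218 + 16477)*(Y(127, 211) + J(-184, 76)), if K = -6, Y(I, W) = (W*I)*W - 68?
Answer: -105963625534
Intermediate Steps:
Y(I, W) = -68 + I*W² (Y(I, W) = (I*W)*W - 68 = I*W² - 68 = -68 + I*W²)
J(u, D) = 25/3 (J(u, D) = (1 - 6)²/3 = (⅓)*(-5)² = (⅓)*25 = 25/3)
(-35218 + 16477)*(Y(127, 211) + J(-184, 76)) = (-35218 + 16477)*((-68 + 127*211²) + 25/3) = -18741*((-68 + 127*44521) + 25/3) = -18741*((-68 + 5654167) + 25/3) = -18741*(5654099 + 25/3) = -18741*16962322/3 = -105963625534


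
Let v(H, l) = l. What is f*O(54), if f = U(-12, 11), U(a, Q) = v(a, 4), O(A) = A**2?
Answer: 11664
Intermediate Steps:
U(a, Q) = 4
f = 4
f*O(54) = 4*54**2 = 4*2916 = 11664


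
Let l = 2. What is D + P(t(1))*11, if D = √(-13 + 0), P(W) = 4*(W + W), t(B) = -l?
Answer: -176 + I*√13 ≈ -176.0 + 3.6056*I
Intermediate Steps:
t(B) = -2 (t(B) = -1*2 = -2)
P(W) = 8*W (P(W) = 4*(2*W) = 8*W)
D = I*√13 (D = √(-13) = I*√13 ≈ 3.6056*I)
D + P(t(1))*11 = I*√13 + (8*(-2))*11 = I*√13 - 16*11 = I*√13 - 176 = -176 + I*√13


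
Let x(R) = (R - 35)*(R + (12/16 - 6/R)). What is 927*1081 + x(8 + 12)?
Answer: 4007121/4 ≈ 1.0018e+6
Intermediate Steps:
x(R) = (-35 + R)*(¾ + R - 6/R) (x(R) = (-35 + R)*(R + (12*(1/16) - 6/R)) = (-35 + R)*(R + (¾ - 6/R)) = (-35 + R)*(¾ + R - 6/R))
927*1081 + x(8 + 12) = 927*1081 + (-129/4 + (8 + 12)² + 210/(8 + 12) - 137*(8 + 12)/4) = 1002087 + (-129/4 + 20² + 210/20 - 137/4*20) = 1002087 + (-129/4 + 400 + 210*(1/20) - 685) = 1002087 + (-129/4 + 400 + 21/2 - 685) = 1002087 - 1227/4 = 4007121/4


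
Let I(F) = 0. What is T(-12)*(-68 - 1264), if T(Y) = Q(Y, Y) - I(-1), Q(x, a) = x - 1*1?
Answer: 17316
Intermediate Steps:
Q(x, a) = -1 + x (Q(x, a) = x - 1 = -1 + x)
T(Y) = -1 + Y (T(Y) = (-1 + Y) - 1*0 = (-1 + Y) + 0 = -1 + Y)
T(-12)*(-68 - 1264) = (-1 - 12)*(-68 - 1264) = -13*(-1332) = 17316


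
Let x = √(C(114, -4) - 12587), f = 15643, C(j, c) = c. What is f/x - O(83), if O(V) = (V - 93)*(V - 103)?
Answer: -200 - 15643*I*√1399/4197 ≈ -200.0 - 139.41*I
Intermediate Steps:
O(V) = (-103 + V)*(-93 + V) (O(V) = (-93 + V)*(-103 + V) = (-103 + V)*(-93 + V))
x = 3*I*√1399 (x = √(-4 - 12587) = √(-12591) = 3*I*√1399 ≈ 112.21*I)
f/x - O(83) = 15643/((3*I*√1399)) - (9579 + 83² - 196*83) = 15643*(-I*√1399/4197) - (9579 + 6889 - 16268) = -15643*I*√1399/4197 - 1*200 = -15643*I*√1399/4197 - 200 = -200 - 15643*I*√1399/4197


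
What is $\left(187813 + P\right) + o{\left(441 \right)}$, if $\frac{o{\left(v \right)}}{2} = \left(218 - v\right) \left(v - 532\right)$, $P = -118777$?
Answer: $109622$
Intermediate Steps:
$o{\left(v \right)} = 2 \left(-532 + v\right) \left(218 - v\right)$ ($o{\left(v \right)} = 2 \left(218 - v\right) \left(v - 532\right) = 2 \left(218 - v\right) \left(-532 + v\right) = 2 \left(-532 + v\right) \left(218 - v\right)$)
$\left(187813 + P\right) + o{\left(441 \right)} = \left(187813 - 118777\right) - \left(-429548 + 388962\right) = 69036 - -40586 = 69036 + 40586 = 109622$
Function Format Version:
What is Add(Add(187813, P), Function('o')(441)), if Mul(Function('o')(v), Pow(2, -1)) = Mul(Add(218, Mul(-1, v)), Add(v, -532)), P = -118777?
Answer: 109622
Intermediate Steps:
Function('o')(v) = Mul(2, Add(-532, v), Add(218, Mul(-1, v))) (Function('o')(v) = Mul(2, Mul(Add(218, Mul(-1, v)), Add(v, -532))) = Mul(2, Mul(Add(218, Mul(-1, v)), Add(-532, v))) = Mul(2, Mul(Add(-532, v), Add(218, Mul(-1, v)))) = Mul(2, Add(-532, v), Add(218, Mul(-1, v))))
Add(Add(187813, P), Function('o')(441)) = Add(Add(187813, -118777), Add(-231952, Mul(-2, Pow(441, 2)), Mul(1500, 441))) = Add(69036, Add(-231952, Mul(-2, 194481), 661500)) = Add(69036, Add(-231952, -388962, 661500)) = Add(69036, 40586) = 109622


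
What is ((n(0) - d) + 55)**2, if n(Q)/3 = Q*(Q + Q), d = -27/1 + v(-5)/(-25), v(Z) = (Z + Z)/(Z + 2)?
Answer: 1517824/225 ≈ 6745.9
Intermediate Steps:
v(Z) = 2*Z/(2 + Z) (v(Z) = (2*Z)/(2 + Z) = 2*Z/(2 + Z))
d = -407/15 (d = -27/1 + (2*(-5)/(2 - 5))/(-25) = -27*1 + (2*(-5)/(-3))*(-1/25) = -27 + (2*(-5)*(-1/3))*(-1/25) = -27 + (10/3)*(-1/25) = -27 - 2/15 = -407/15 ≈ -27.133)
n(Q) = 6*Q**2 (n(Q) = 3*(Q*(Q + Q)) = 3*(Q*(2*Q)) = 3*(2*Q**2) = 6*Q**2)
((n(0) - d) + 55)**2 = ((6*0**2 - 1*(-407/15)) + 55)**2 = ((6*0 + 407/15) + 55)**2 = ((0 + 407/15) + 55)**2 = (407/15 + 55)**2 = (1232/15)**2 = 1517824/225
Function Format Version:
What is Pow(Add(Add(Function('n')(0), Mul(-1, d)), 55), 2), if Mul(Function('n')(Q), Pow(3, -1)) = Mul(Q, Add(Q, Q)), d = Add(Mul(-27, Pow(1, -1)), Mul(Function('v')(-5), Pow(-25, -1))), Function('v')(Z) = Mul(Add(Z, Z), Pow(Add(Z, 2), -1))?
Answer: Rational(1517824, 225) ≈ 6745.9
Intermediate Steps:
Function('v')(Z) = Mul(2, Z, Pow(Add(2, Z), -1)) (Function('v')(Z) = Mul(Mul(2, Z), Pow(Add(2, Z), -1)) = Mul(2, Z, Pow(Add(2, Z), -1)))
d = Rational(-407, 15) (d = Add(Mul(-27, Pow(1, -1)), Mul(Mul(2, -5, Pow(Add(2, -5), -1)), Pow(-25, -1))) = Add(Mul(-27, 1), Mul(Mul(2, -5, Pow(-3, -1)), Rational(-1, 25))) = Add(-27, Mul(Mul(2, -5, Rational(-1, 3)), Rational(-1, 25))) = Add(-27, Mul(Rational(10, 3), Rational(-1, 25))) = Add(-27, Rational(-2, 15)) = Rational(-407, 15) ≈ -27.133)
Function('n')(Q) = Mul(6, Pow(Q, 2)) (Function('n')(Q) = Mul(3, Mul(Q, Add(Q, Q))) = Mul(3, Mul(Q, Mul(2, Q))) = Mul(3, Mul(2, Pow(Q, 2))) = Mul(6, Pow(Q, 2)))
Pow(Add(Add(Function('n')(0), Mul(-1, d)), 55), 2) = Pow(Add(Add(Mul(6, Pow(0, 2)), Mul(-1, Rational(-407, 15))), 55), 2) = Pow(Add(Add(Mul(6, 0), Rational(407, 15)), 55), 2) = Pow(Add(Add(0, Rational(407, 15)), 55), 2) = Pow(Add(Rational(407, 15), 55), 2) = Pow(Rational(1232, 15), 2) = Rational(1517824, 225)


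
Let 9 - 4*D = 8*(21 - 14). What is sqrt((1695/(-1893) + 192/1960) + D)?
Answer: 3*I*sqrt(2719991755)/44170 ≈ 3.5422*I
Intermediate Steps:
D = -47/4 (D = 9/4 - 2*(21 - 14) = 9/4 - 2*7 = 9/4 - 1/4*56 = 9/4 - 14 = -47/4 ≈ -11.750)
sqrt((1695/(-1893) + 192/1960) + D) = sqrt((1695/(-1893) + 192/1960) - 47/4) = sqrt((1695*(-1/1893) + 192*(1/1960)) - 47/4) = sqrt((-565/631 + 24/245) - 47/4) = sqrt(-123281/154595 - 47/4) = sqrt(-7759089/618380) = 3*I*sqrt(2719991755)/44170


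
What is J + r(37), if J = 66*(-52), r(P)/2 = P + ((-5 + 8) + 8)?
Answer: -3336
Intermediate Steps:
r(P) = 22 + 2*P (r(P) = 2*(P + ((-5 + 8) + 8)) = 2*(P + (3 + 8)) = 2*(P + 11) = 2*(11 + P) = 22 + 2*P)
J = -3432
J + r(37) = -3432 + (22 + 2*37) = -3432 + (22 + 74) = -3432 + 96 = -3336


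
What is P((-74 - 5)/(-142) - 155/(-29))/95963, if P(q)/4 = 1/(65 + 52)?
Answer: 4/11227671 ≈ 3.5626e-7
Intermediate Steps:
P(q) = 4/117 (P(q) = 4/(65 + 52) = 4/117)
P((-74 - 5)/(-142) - 155/(-29))/95963 = (4/117)/95963 = (4/117)*(1/95963) = 4/11227671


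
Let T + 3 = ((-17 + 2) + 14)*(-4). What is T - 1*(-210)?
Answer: 211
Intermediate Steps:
T = 1 (T = -3 + ((-17 + 2) + 14)*(-4) = -3 + (-15 + 14)*(-4) = -3 - 1*(-4) = -3 + 4 = 1)
T - 1*(-210) = 1 - 1*(-210) = 1 + 210 = 211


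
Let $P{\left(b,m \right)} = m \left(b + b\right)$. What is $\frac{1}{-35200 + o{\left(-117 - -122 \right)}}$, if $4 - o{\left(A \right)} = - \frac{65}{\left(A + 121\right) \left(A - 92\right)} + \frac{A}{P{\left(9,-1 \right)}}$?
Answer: $- \frac{5481}{192907786} \approx -2.8413 \cdot 10^{-5}$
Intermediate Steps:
$P{\left(b,m \right)} = 2 b m$ ($P{\left(b,m \right)} = m 2 b = 2 b m$)
$o{\left(A \right)} = 4 + \frac{A}{18} + \frac{65}{\left(-92 + A\right) \left(121 + A\right)}$ ($o{\left(A \right)} = 4 - \left(- \frac{65}{\left(A + 121\right) \left(A - 92\right)} + \frac{A}{2 \cdot 9 \left(-1\right)}\right) = 4 - \left(- \frac{65}{\left(121 + A\right) \left(-92 + A\right)} + \frac{A}{-18}\right) = 4 - \left(- \frac{65}{\left(-92 + A\right) \left(121 + A\right)} + A \left(- \frac{1}{18}\right)\right) = 4 - \left(- 65 \frac{1}{\left(-92 + A\right) \left(121 + A\right)} - \frac{A}{18}\right) = 4 - \left(- \frac{65}{\left(-92 + A\right) \left(121 + A\right)} - \frac{A}{18}\right) = 4 - \left(- \frac{A}{18} - \frac{65}{\left(-92 + A\right) \left(121 + A\right)}\right) = 4 + \left(\frac{A}{18} + \frac{65}{\left(-92 + A\right) \left(121 + A\right)}\right) = 4 + \frac{A}{18} + \frac{65}{\left(-92 + A\right) \left(121 + A\right)}$)
$\frac{1}{-35200 + o{\left(-117 - -122 \right)}} = \frac{1}{-35200 + \frac{-800334 + \left(-117 - -122\right)^{3} - 9044 \left(-117 - -122\right) + 101 \left(-117 - -122\right)^{2}}{18 \left(-11132 + \left(-117 - -122\right)^{2} + 29 \left(-117 - -122\right)\right)}} = \frac{1}{-35200 + \frac{-800334 + \left(-117 + 122\right)^{3} - 9044 \left(-117 + 122\right) + 101 \left(-117 + 122\right)^{2}}{18 \left(-11132 + \left(-117 + 122\right)^{2} + 29 \left(-117 + 122\right)\right)}} = \frac{1}{-35200 + \frac{-800334 + 5^{3} - 45220 + 101 \cdot 5^{2}}{18 \left(-11132 + 5^{2} + 29 \cdot 5\right)}} = \frac{1}{-35200 + \frac{-800334 + 125 - 45220 + 101 \cdot 25}{18 \left(-11132 + 25 + 145\right)}} = \frac{1}{-35200 + \frac{-800334 + 125 - 45220 + 2525}{18 \left(-10962\right)}} = \frac{1}{-35200 + \frac{1}{18} \left(- \frac{1}{10962}\right) \left(-842904\right)} = \frac{1}{-35200 + \frac{23414}{5481}} = \frac{1}{- \frac{192907786}{5481}} = - \frac{5481}{192907786}$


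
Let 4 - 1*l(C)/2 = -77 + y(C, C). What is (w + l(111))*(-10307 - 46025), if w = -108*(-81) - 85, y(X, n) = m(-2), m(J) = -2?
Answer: -497355228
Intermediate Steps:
y(X, n) = -2
l(C) = 166 (l(C) = 8 - 2*(-77 - 2) = 8 - 2*(-79) = 8 + 158 = 166)
w = 8663 (w = 8748 - 85 = 8663)
(w + l(111))*(-10307 - 46025) = (8663 + 166)*(-10307 - 46025) = 8829*(-56332) = -497355228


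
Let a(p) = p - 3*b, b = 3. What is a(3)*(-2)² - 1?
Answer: -25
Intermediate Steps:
a(p) = -9 + p (a(p) = p - 3*3 = p - 9 = -9 + p)
a(3)*(-2)² - 1 = (-9 + 3)*(-2)² - 1 = -6*4 - 1 = -24 - 1 = -25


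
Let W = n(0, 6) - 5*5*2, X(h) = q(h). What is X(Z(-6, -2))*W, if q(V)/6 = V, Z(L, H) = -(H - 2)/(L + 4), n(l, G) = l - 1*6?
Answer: 672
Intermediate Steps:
n(l, G) = -6 + l (n(l, G) = l - 6 = -6 + l)
Z(L, H) = -(-2 + H)/(4 + L)
q(V) = 6*V
X(h) = 6*h
W = -56 (W = (-6 + 0) - 5*5*2 = -6 - 25*2 = -6 - 50 = -56)
X(Z(-6, -2))*W = (6*((2 - 1*(-2))/(4 - 6)))*(-56) = (6*((2 + 2)/(-2)))*(-56) = (6*(-½*4))*(-56) = (6*(-2))*(-56) = -12*(-56) = 672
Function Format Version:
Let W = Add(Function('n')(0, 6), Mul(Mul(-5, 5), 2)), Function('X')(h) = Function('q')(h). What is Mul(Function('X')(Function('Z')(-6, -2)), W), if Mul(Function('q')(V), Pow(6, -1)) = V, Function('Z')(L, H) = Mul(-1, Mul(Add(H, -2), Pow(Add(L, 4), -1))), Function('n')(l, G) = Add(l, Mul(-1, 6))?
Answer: 672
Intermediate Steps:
Function('n')(l, G) = Add(-6, l) (Function('n')(l, G) = Add(l, -6) = Add(-6, l))
Function('Z')(L, H) = Mul(-1, Pow(Add(4, L), -1), Add(-2, H)) (Function('Z')(L, H) = Mul(-1, Mul(Add(-2, H), Pow(Add(4, L), -1))) = Mul(-1, Mul(Pow(Add(4, L), -1), Add(-2, H))) = Mul(-1, Pow(Add(4, L), -1), Add(-2, H)))
Function('q')(V) = Mul(6, V)
Function('X')(h) = Mul(6, h)
W = -56 (W = Add(Add(-6, 0), Mul(Mul(-5, 5), 2)) = Add(-6, Mul(-25, 2)) = Add(-6, -50) = -56)
Mul(Function('X')(Function('Z')(-6, -2)), W) = Mul(Mul(6, Mul(Pow(Add(4, -6), -1), Add(2, Mul(-1, -2)))), -56) = Mul(Mul(6, Mul(Pow(-2, -1), Add(2, 2))), -56) = Mul(Mul(6, Mul(Rational(-1, 2), 4)), -56) = Mul(Mul(6, -2), -56) = Mul(-12, -56) = 672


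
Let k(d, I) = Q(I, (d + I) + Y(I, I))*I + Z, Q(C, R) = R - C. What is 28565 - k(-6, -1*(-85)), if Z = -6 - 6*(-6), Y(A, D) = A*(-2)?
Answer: 43495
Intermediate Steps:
Y(A, D) = -2*A
Z = 30 (Z = -6 + 36 = 30)
k(d, I) = 30 + I*(d - 2*I) (k(d, I) = (((d + I) - 2*I) - I)*I + 30 = (((I + d) - 2*I) - I)*I + 30 = ((d - I) - I)*I + 30 = (d - 2*I)*I + 30 = I*(d - 2*I) + 30 = 30 + I*(d - 2*I))
28565 - k(-6, -1*(-85)) = 28565 - (30 - (-1*(-85))*(-1*(-6) + 2*(-1*(-85)))) = 28565 - (30 - 1*85*(6 + 2*85)) = 28565 - (30 - 1*85*(6 + 170)) = 28565 - (30 - 1*85*176) = 28565 - (30 - 14960) = 28565 - 1*(-14930) = 28565 + 14930 = 43495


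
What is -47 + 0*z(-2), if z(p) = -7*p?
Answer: -47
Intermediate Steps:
-47 + 0*z(-2) = -47 + 0*(-7*(-2)) = -47 + 0*14 = -47 + 0 = -47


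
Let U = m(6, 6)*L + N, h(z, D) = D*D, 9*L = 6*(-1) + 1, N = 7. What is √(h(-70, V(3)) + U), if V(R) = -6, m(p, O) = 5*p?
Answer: √237/3 ≈ 5.1316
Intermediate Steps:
L = -5/9 (L = (6*(-1) + 1)/9 = (-6 + 1)/9 = (⅑)*(-5) = -5/9 ≈ -0.55556)
h(z, D) = D²
U = -29/3 (U = (5*6)*(-5/9) + 7 = 30*(-5/9) + 7 = -50/3 + 7 = -29/3 ≈ -9.6667)
√(h(-70, V(3)) + U) = √((-6)² - 29/3) = √(36 - 29/3) = √(79/3) = √237/3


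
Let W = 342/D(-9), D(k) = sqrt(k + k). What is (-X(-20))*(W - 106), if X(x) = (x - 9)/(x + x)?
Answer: 1537/20 + 1653*I*sqrt(2)/40 ≈ 76.85 + 58.442*I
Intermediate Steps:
X(x) = (-9 + x)/(2*x) (X(x) = (-9 + x)/((2*x)) = (-9 + x)*(1/(2*x)) = (-9 + x)/(2*x))
D(k) = sqrt(2)*sqrt(k) (D(k) = sqrt(2*k) = sqrt(2)*sqrt(k))
W = -57*I*sqrt(2) (W = 342/((sqrt(2)*sqrt(-9))) = 342/((sqrt(2)*(3*I))) = 342/((3*I*sqrt(2))) = 342*(-I*sqrt(2)/6) = -57*I*sqrt(2) ≈ -80.61*I)
(-X(-20))*(W - 106) = (-(-9 - 20)/(2*(-20)))*(-57*I*sqrt(2) - 106) = (-(-1)*(-29)/(2*20))*(-106 - 57*I*sqrt(2)) = (-1*29/40)*(-106 - 57*I*sqrt(2)) = -29*(-106 - 57*I*sqrt(2))/40 = 1537/20 + 1653*I*sqrt(2)/40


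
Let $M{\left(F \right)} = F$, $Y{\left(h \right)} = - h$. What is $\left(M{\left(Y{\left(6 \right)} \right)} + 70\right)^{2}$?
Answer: $4096$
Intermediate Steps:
$\left(M{\left(Y{\left(6 \right)} \right)} + 70\right)^{2} = \left(\left(-1\right) 6 + 70\right)^{2} = \left(-6 + 70\right)^{2} = 64^{2} = 4096$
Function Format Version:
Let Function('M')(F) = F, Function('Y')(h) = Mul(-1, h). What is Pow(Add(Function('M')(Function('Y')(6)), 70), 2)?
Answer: 4096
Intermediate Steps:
Pow(Add(Function('M')(Function('Y')(6)), 70), 2) = Pow(Add(Mul(-1, 6), 70), 2) = Pow(Add(-6, 70), 2) = Pow(64, 2) = 4096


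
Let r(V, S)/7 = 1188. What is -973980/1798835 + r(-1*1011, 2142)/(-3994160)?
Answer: -195259553433/359241740180 ≈ -0.54353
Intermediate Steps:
r(V, S) = 8316 (r(V, S) = 7*1188 = 8316)
-973980/1798835 + r(-1*1011, 2142)/(-3994160) = -973980/1798835 + 8316/(-3994160) = -973980*1/1798835 + 8316*(-1/3994160) = -194796/359767 - 2079/998540 = -195259553433/359241740180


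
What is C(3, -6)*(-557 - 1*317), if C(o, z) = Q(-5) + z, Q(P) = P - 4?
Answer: 13110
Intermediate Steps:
Q(P) = -4 + P
C(o, z) = -9 + z (C(o, z) = (-4 - 5) + z = -9 + z)
C(3, -6)*(-557 - 1*317) = (-9 - 6)*(-557 - 1*317) = -15*(-557 - 317) = -15*(-874) = 13110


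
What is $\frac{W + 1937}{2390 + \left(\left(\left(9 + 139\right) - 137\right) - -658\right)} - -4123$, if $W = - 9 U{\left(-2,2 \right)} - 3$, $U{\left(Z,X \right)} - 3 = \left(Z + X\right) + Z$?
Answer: $\frac{1802026}{437} \approx 4123.6$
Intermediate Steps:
$U{\left(Z,X \right)} = 3 + X + 2 Z$ ($U{\left(Z,X \right)} = 3 + \left(\left(Z + X\right) + Z\right) = 3 + \left(\left(X + Z\right) + Z\right) = 3 + \left(X + 2 Z\right) = 3 + X + 2 Z$)
$W = -12$ ($W = - 9 \left(3 + 2 + 2 \left(-2\right)\right) - 3 = - 9 \left(3 + 2 - 4\right) - 3 = \left(-9\right) 1 - 3 = -9 - 3 = -12$)
$\frac{W + 1937}{2390 + \left(\left(\left(9 + 139\right) - 137\right) - -658\right)} - -4123 = \frac{-12 + 1937}{2390 + \left(\left(\left(9 + 139\right) - 137\right) - -658\right)} - -4123 = \frac{1925}{2390 + \left(\left(148 - 137\right) + 658\right)} + 4123 = \frac{1925}{2390 + \left(11 + 658\right)} + 4123 = \frac{1925}{2390 + 669} + 4123 = \frac{1925}{3059} + 4123 = 1925 \cdot \frac{1}{3059} + 4123 = \frac{275}{437} + 4123 = \frac{1802026}{437}$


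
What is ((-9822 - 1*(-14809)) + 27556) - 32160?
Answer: 383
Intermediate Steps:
((-9822 - 1*(-14809)) + 27556) - 32160 = ((-9822 + 14809) + 27556) - 32160 = (4987 + 27556) - 32160 = 32543 - 32160 = 383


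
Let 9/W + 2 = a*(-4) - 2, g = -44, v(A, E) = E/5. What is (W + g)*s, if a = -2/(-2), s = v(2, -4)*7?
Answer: 2527/10 ≈ 252.70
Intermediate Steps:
v(A, E) = E/5 (v(A, E) = E*(1/5) = E/5)
s = -28/5 (s = ((1/5)*(-4))*7 = -4/5*7 = -28/5 ≈ -5.6000)
a = 1 (a = -2*(-1/2) = 1)
W = -9/8 (W = 9/(-2 + (1*(-4) - 2)) = 9/(-2 + (-4 - 2)) = 9/(-2 - 6) = 9/(-8) = 9*(-1/8) = -9/8 ≈ -1.1250)
(W + g)*s = (-9/8 - 44)*(-28/5) = -361/8*(-28/5) = 2527/10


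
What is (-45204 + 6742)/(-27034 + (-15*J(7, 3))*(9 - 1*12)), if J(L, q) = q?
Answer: 38462/26899 ≈ 1.4299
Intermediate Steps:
(-45204 + 6742)/(-27034 + (-15*J(7, 3))*(9 - 1*12)) = (-45204 + 6742)/(-27034 + (-15*3)*(9 - 1*12)) = -38462/(-27034 - 45*(9 - 12)) = -38462/(-27034 - 45*(-3)) = -38462/(-27034 + 135) = -38462/(-26899) = -38462*(-1/26899) = 38462/26899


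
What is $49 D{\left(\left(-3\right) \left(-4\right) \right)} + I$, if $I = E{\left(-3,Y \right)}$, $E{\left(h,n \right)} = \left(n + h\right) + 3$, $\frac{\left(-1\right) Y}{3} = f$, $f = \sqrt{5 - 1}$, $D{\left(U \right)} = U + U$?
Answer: $1170$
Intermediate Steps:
$D{\left(U \right)} = 2 U$
$f = 2$ ($f = \sqrt{4} = 2$)
$Y = -6$ ($Y = \left(-3\right) 2 = -6$)
$E{\left(h,n \right)} = 3 + h + n$ ($E{\left(h,n \right)} = \left(h + n\right) + 3 = 3 + h + n$)
$I = -6$ ($I = 3 - 3 - 6 = -6$)
$49 D{\left(\left(-3\right) \left(-4\right) \right)} + I = 49 \cdot 2 \left(\left(-3\right) \left(-4\right)\right) - 6 = 49 \cdot 2 \cdot 12 - 6 = 49 \cdot 24 - 6 = 1176 - 6 = 1170$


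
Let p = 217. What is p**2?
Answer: 47089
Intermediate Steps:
p**2 = 217**2 = 47089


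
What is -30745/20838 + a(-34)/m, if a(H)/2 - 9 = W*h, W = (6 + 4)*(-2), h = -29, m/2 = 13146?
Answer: -32658349/22828029 ≈ -1.4306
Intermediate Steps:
m = 26292 (m = 2*13146 = 26292)
W = -20 (W = 10*(-2) = -20)
a(H) = 1178 (a(H) = 18 + 2*(-20*(-29)) = 18 + 2*580 = 18 + 1160 = 1178)
-30745/20838 + a(-34)/m = -30745/20838 + 1178/26292 = -30745*1/20838 + 1178*(1/26292) = -30745/20838 + 589/13146 = -32658349/22828029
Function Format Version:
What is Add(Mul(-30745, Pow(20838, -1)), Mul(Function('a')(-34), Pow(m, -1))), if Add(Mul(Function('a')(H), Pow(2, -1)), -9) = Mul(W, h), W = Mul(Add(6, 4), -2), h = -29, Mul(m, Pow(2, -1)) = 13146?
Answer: Rational(-32658349, 22828029) ≈ -1.4306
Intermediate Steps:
m = 26292 (m = Mul(2, 13146) = 26292)
W = -20 (W = Mul(10, -2) = -20)
Function('a')(H) = 1178 (Function('a')(H) = Add(18, Mul(2, Mul(-20, -29))) = Add(18, Mul(2, 580)) = Add(18, 1160) = 1178)
Add(Mul(-30745, Pow(20838, -1)), Mul(Function('a')(-34), Pow(m, -1))) = Add(Mul(-30745, Pow(20838, -1)), Mul(1178, Pow(26292, -1))) = Add(Mul(-30745, Rational(1, 20838)), Mul(1178, Rational(1, 26292))) = Add(Rational(-30745, 20838), Rational(589, 13146)) = Rational(-32658349, 22828029)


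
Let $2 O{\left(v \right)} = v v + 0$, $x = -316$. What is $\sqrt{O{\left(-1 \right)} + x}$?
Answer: $\frac{i \sqrt{1262}}{2} \approx 17.762 i$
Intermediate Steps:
$O{\left(v \right)} = \frac{v^{2}}{2}$ ($O{\left(v \right)} = \frac{v v + 0}{2} = \frac{v^{2} + 0}{2} = \frac{v^{2}}{2}$)
$\sqrt{O{\left(-1 \right)} + x} = \sqrt{\frac{\left(-1\right)^{2}}{2} - 316} = \sqrt{\frac{1}{2} \cdot 1 - 316} = \sqrt{\frac{1}{2} - 316} = \sqrt{- \frac{631}{2}} = \frac{i \sqrt{1262}}{2}$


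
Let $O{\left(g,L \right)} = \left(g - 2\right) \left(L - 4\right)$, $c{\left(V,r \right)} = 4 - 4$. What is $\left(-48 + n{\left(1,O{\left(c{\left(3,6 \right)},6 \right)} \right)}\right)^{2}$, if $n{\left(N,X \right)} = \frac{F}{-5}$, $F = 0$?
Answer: $2304$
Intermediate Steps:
$c{\left(V,r \right)} = 0$
$O{\left(g,L \right)} = \left(-4 + L\right) \left(-2 + g\right)$ ($O{\left(g,L \right)} = \left(-2 + g\right) \left(-4 + L\right) = \left(-4 + L\right) \left(-2 + g\right)$)
$n{\left(N,X \right)} = 0$ ($n{\left(N,X \right)} = \frac{0}{-5} = 0 \left(- \frac{1}{5}\right) = 0$)
$\left(-48 + n{\left(1,O{\left(c{\left(3,6 \right)},6 \right)} \right)}\right)^{2} = \left(-48 + 0\right)^{2} = \left(-48\right)^{2} = 2304$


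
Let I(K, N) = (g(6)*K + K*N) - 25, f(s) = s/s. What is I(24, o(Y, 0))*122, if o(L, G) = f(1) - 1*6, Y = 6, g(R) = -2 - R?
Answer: -41114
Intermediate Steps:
f(s) = 1
o(L, G) = -5 (o(L, G) = 1 - 1*6 = 1 - 6 = -5)
I(K, N) = -25 - 8*K + K*N (I(K, N) = ((-2 - 1*6)*K + K*N) - 25 = ((-2 - 6)*K + K*N) - 25 = (-8*K + K*N) - 25 = -25 - 8*K + K*N)
I(24, o(Y, 0))*122 = (-25 - 8*24 + 24*(-5))*122 = (-25 - 192 - 120)*122 = -337*122 = -41114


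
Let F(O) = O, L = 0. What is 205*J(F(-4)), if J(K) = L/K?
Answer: 0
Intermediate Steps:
J(K) = 0 (J(K) = 0/K = 0)
205*J(F(-4)) = 205*0 = 0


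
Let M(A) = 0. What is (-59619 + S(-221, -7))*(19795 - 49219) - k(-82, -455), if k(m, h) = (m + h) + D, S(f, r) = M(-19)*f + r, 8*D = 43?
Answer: 14035487645/8 ≈ 1.7544e+9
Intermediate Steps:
D = 43/8 (D = (1/8)*43 = 43/8 ≈ 5.3750)
S(f, r) = r (S(f, r) = 0*f + r = 0 + r = r)
k(m, h) = 43/8 + h + m (k(m, h) = (m + h) + 43/8 = (h + m) + 43/8 = 43/8 + h + m)
(-59619 + S(-221, -7))*(19795 - 49219) - k(-82, -455) = (-59619 - 7)*(19795 - 49219) - (43/8 - 455 - 82) = -59626*(-29424) - 1*(-4253/8) = 1754435424 + 4253/8 = 14035487645/8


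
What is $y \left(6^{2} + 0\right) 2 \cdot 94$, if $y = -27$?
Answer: $-182736$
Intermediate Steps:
$y \left(6^{2} + 0\right) 2 \cdot 94 = - 27 \left(6^{2} + 0\right) 2 \cdot 94 = - 27 \left(36 + 0\right) 2 \cdot 94 = - 27 \cdot 36 \cdot 2 \cdot 94 = \left(-27\right) 72 \cdot 94 = \left(-1944\right) 94 = -182736$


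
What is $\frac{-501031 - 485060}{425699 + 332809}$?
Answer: $- \frac{328697}{252836} \approx -1.3$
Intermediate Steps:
$\frac{-501031 - 485060}{425699 + 332809} = - \frac{986091}{758508} = \left(-986091\right) \frac{1}{758508} = - \frac{328697}{252836}$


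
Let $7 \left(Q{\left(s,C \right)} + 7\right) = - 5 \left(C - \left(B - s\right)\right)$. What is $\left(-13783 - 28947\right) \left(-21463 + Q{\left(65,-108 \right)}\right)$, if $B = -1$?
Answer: $916131200$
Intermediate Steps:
$Q{\left(s,C \right)} = - \frac{54}{7} - \frac{5 C}{7} - \frac{5 s}{7}$ ($Q{\left(s,C \right)} = -7 + \frac{\left(-5\right) \left(C + \left(s - -1\right)\right)}{7} = -7 + \frac{\left(-5\right) \left(C + \left(s + 1\right)\right)}{7} = -7 + \frac{\left(-5\right) \left(C + \left(1 + s\right)\right)}{7} = -7 + \frac{\left(-5\right) \left(1 + C + s\right)}{7} = -7 + \frac{-5 - 5 C - 5 s}{7} = -7 - \left(\frac{5}{7} + \frac{5 C}{7} + \frac{5 s}{7}\right) = - \frac{54}{7} - \frac{5 C}{7} - \frac{5 s}{7}$)
$\left(-13783 - 28947\right) \left(-21463 + Q{\left(65,-108 \right)}\right) = \left(-13783 - 28947\right) \left(-21463 - -23\right) = - 42730 \left(-21463 - -23\right) = - 42730 \left(-21463 + 23\right) = \left(-42730\right) \left(-21440\right) = 916131200$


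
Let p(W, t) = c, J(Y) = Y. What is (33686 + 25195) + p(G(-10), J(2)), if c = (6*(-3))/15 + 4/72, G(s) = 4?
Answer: 5299187/90 ≈ 58880.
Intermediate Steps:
c = -103/90 (c = -18*1/15 + 4*(1/72) = -6/5 + 1/18 = -103/90 ≈ -1.1444)
p(W, t) = -103/90
(33686 + 25195) + p(G(-10), J(2)) = (33686 + 25195) - 103/90 = 58881 - 103/90 = 5299187/90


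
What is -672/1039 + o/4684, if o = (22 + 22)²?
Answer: -284036/1216669 ≈ -0.23345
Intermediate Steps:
o = 1936 (o = 44² = 1936)
-672/1039 + o/4684 = -672/1039 + 1936/4684 = -672*1/1039 + 1936*(1/4684) = -672/1039 + 484/1171 = -284036/1216669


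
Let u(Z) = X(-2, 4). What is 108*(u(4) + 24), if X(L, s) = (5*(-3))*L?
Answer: 5832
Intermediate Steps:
X(L, s) = -15*L
u(Z) = 30 (u(Z) = -15*(-2) = 30)
108*(u(4) + 24) = 108*(30 + 24) = 108*54 = 5832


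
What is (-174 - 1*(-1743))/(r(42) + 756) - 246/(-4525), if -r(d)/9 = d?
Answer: 2397571/570150 ≈ 4.2052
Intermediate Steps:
r(d) = -9*d
(-174 - 1*(-1743))/(r(42) + 756) - 246/(-4525) = (-174 - 1*(-1743))/(-9*42 + 756) - 246/(-4525) = (-174 + 1743)/(-378 + 756) - 246*(-1/4525) = 1569/378 + 246/4525 = 1569*(1/378) + 246/4525 = 523/126 + 246/4525 = 2397571/570150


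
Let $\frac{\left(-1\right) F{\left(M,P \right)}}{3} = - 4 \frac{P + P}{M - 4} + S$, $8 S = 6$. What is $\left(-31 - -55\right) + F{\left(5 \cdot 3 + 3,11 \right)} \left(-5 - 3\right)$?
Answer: $- \frac{762}{7} \approx -108.86$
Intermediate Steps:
$S = \frac{3}{4}$ ($S = \frac{1}{8} \cdot 6 = \frac{3}{4} \approx 0.75$)
$F{\left(M,P \right)} = - \frac{9}{4} + \frac{24 P}{-4 + M}$ ($F{\left(M,P \right)} = - 3 \left(- 4 \frac{P + P}{M - 4} + \frac{3}{4}\right) = - 3 \left(- 4 \frac{2 P}{-4 + M} + \frac{3}{4}\right) = - 3 \left(- \frac{8 P}{-4 + M} + \frac{3}{4}\right) = - 3 \left(\frac{3}{4} - \frac{8 P}{-4 + M}\right) = - \frac{9}{4} + \frac{24 P}{-4 + M}$)
$\left(-31 - -55\right) + F{\left(5 \cdot 3 + 3,11 \right)} \left(-5 - 3\right) = \left(-31 - -55\right) + \frac{3 \left(12 - 3 \left(5 \cdot 3 + 3\right) + 32 \cdot 11\right)}{4 \left(-4 + \left(5 \cdot 3 + 3\right)\right)} \left(-5 - 3\right) = \left(-31 + 55\right) + \frac{3 \left(12 - 3 \left(15 + 3\right) + 352\right)}{4 \left(-4 + \left(15 + 3\right)\right)} \left(-5 - 3\right) = 24 + \frac{3 \left(12 - 54 + 352\right)}{4 \left(-4 + 18\right)} \left(-8\right) = 24 + \frac{3 \left(12 - 54 + 352\right)}{4 \cdot 14} \left(-8\right) = 24 + \frac{3}{4} \cdot \frac{1}{14} \cdot 310 \left(-8\right) = 24 + \frac{465}{28} \left(-8\right) = 24 - \frac{930}{7} = - \frac{762}{7}$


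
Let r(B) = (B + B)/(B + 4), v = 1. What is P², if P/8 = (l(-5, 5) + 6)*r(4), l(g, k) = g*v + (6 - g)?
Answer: 9216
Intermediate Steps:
r(B) = 2*B/(4 + B) (r(B) = (2*B)/(4 + B) = 2*B/(4 + B))
l(g, k) = 6 (l(g, k) = g*1 + (6 - g) = g + (6 - g) = 6)
P = 96 (P = 8*((6 + 6)*(2*4/(4 + 4))) = 8*(12*(2*4/8)) = 8*(12*(2*4*(⅛))) = 8*(12*1) = 8*12 = 96)
P² = 96² = 9216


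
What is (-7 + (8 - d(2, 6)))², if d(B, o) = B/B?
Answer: 0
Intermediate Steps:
d(B, o) = 1
(-7 + (8 - d(2, 6)))² = (-7 + (8 - 1*1))² = (-7 + (8 - 1))² = (-7 + 7)² = 0² = 0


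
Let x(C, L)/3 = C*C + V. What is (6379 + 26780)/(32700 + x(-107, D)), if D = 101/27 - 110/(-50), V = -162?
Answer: 11053/22187 ≈ 0.49817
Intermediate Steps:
D = 802/135 (D = 101*(1/27) - 110*(-1/50) = 101/27 + 11/5 = 802/135 ≈ 5.9407)
x(C, L) = -486 + 3*C**2 (x(C, L) = 3*(C*C - 162) = 3*(C**2 - 162) = 3*(-162 + C**2) = -486 + 3*C**2)
(6379 + 26780)/(32700 + x(-107, D)) = (6379 + 26780)/(32700 + (-486 + 3*(-107)**2)) = 33159/(32700 + (-486 + 3*11449)) = 33159/(32700 + (-486 + 34347)) = 33159/(32700 + 33861) = 33159/66561 = 33159*(1/66561) = 11053/22187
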